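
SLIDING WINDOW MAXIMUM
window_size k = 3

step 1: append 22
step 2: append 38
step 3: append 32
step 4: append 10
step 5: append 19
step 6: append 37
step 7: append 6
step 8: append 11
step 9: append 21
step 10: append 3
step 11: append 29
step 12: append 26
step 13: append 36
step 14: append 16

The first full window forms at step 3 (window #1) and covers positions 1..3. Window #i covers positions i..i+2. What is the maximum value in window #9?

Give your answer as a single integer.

step 1: append 22 -> window=[22] (not full yet)
step 2: append 38 -> window=[22, 38] (not full yet)
step 3: append 32 -> window=[22, 38, 32] -> max=38
step 4: append 10 -> window=[38, 32, 10] -> max=38
step 5: append 19 -> window=[32, 10, 19] -> max=32
step 6: append 37 -> window=[10, 19, 37] -> max=37
step 7: append 6 -> window=[19, 37, 6] -> max=37
step 8: append 11 -> window=[37, 6, 11] -> max=37
step 9: append 21 -> window=[6, 11, 21] -> max=21
step 10: append 3 -> window=[11, 21, 3] -> max=21
step 11: append 29 -> window=[21, 3, 29] -> max=29
Window #9 max = 29

Answer: 29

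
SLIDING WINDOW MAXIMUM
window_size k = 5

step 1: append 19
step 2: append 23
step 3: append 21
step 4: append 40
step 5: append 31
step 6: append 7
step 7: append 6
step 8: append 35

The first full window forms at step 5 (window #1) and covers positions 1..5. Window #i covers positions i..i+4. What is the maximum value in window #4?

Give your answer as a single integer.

Answer: 40

Derivation:
step 1: append 19 -> window=[19] (not full yet)
step 2: append 23 -> window=[19, 23] (not full yet)
step 3: append 21 -> window=[19, 23, 21] (not full yet)
step 4: append 40 -> window=[19, 23, 21, 40] (not full yet)
step 5: append 31 -> window=[19, 23, 21, 40, 31] -> max=40
step 6: append 7 -> window=[23, 21, 40, 31, 7] -> max=40
step 7: append 6 -> window=[21, 40, 31, 7, 6] -> max=40
step 8: append 35 -> window=[40, 31, 7, 6, 35] -> max=40
Window #4 max = 40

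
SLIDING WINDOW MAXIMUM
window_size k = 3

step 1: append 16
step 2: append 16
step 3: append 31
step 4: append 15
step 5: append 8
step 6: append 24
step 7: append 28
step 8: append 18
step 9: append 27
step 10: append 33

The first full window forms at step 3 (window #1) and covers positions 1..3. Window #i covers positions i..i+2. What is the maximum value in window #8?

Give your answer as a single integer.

Answer: 33

Derivation:
step 1: append 16 -> window=[16] (not full yet)
step 2: append 16 -> window=[16, 16] (not full yet)
step 3: append 31 -> window=[16, 16, 31] -> max=31
step 4: append 15 -> window=[16, 31, 15] -> max=31
step 5: append 8 -> window=[31, 15, 8] -> max=31
step 6: append 24 -> window=[15, 8, 24] -> max=24
step 7: append 28 -> window=[8, 24, 28] -> max=28
step 8: append 18 -> window=[24, 28, 18] -> max=28
step 9: append 27 -> window=[28, 18, 27] -> max=28
step 10: append 33 -> window=[18, 27, 33] -> max=33
Window #8 max = 33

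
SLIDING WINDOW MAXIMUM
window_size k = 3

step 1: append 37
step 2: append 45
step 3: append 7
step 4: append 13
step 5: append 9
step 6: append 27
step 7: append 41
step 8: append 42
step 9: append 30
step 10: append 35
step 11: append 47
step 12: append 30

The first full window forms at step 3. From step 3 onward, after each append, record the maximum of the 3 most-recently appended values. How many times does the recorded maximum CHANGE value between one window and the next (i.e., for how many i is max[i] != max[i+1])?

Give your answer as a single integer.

step 1: append 37 -> window=[37] (not full yet)
step 2: append 45 -> window=[37, 45] (not full yet)
step 3: append 7 -> window=[37, 45, 7] -> max=45
step 4: append 13 -> window=[45, 7, 13] -> max=45
step 5: append 9 -> window=[7, 13, 9] -> max=13
step 6: append 27 -> window=[13, 9, 27] -> max=27
step 7: append 41 -> window=[9, 27, 41] -> max=41
step 8: append 42 -> window=[27, 41, 42] -> max=42
step 9: append 30 -> window=[41, 42, 30] -> max=42
step 10: append 35 -> window=[42, 30, 35] -> max=42
step 11: append 47 -> window=[30, 35, 47] -> max=47
step 12: append 30 -> window=[35, 47, 30] -> max=47
Recorded maximums: 45 45 13 27 41 42 42 42 47 47
Changes between consecutive maximums: 5

Answer: 5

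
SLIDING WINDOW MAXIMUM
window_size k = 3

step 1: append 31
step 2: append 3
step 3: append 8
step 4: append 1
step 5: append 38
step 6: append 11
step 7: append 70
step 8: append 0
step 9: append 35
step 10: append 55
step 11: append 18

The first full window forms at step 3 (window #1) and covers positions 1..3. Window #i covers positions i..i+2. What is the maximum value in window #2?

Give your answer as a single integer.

Answer: 8

Derivation:
step 1: append 31 -> window=[31] (not full yet)
step 2: append 3 -> window=[31, 3] (not full yet)
step 3: append 8 -> window=[31, 3, 8] -> max=31
step 4: append 1 -> window=[3, 8, 1] -> max=8
Window #2 max = 8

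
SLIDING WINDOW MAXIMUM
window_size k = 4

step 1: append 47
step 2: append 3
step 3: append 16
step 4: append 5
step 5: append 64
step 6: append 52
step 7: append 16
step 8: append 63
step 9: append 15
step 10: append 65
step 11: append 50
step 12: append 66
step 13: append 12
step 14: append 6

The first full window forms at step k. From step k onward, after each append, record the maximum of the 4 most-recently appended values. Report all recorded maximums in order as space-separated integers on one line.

step 1: append 47 -> window=[47] (not full yet)
step 2: append 3 -> window=[47, 3] (not full yet)
step 3: append 16 -> window=[47, 3, 16] (not full yet)
step 4: append 5 -> window=[47, 3, 16, 5] -> max=47
step 5: append 64 -> window=[3, 16, 5, 64] -> max=64
step 6: append 52 -> window=[16, 5, 64, 52] -> max=64
step 7: append 16 -> window=[5, 64, 52, 16] -> max=64
step 8: append 63 -> window=[64, 52, 16, 63] -> max=64
step 9: append 15 -> window=[52, 16, 63, 15] -> max=63
step 10: append 65 -> window=[16, 63, 15, 65] -> max=65
step 11: append 50 -> window=[63, 15, 65, 50] -> max=65
step 12: append 66 -> window=[15, 65, 50, 66] -> max=66
step 13: append 12 -> window=[65, 50, 66, 12] -> max=66
step 14: append 6 -> window=[50, 66, 12, 6] -> max=66

Answer: 47 64 64 64 64 63 65 65 66 66 66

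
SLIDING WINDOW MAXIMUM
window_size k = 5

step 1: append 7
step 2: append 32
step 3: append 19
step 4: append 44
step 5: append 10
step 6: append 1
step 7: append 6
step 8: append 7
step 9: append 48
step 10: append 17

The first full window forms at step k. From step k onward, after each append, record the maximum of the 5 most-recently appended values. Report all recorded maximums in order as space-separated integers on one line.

step 1: append 7 -> window=[7] (not full yet)
step 2: append 32 -> window=[7, 32] (not full yet)
step 3: append 19 -> window=[7, 32, 19] (not full yet)
step 4: append 44 -> window=[7, 32, 19, 44] (not full yet)
step 5: append 10 -> window=[7, 32, 19, 44, 10] -> max=44
step 6: append 1 -> window=[32, 19, 44, 10, 1] -> max=44
step 7: append 6 -> window=[19, 44, 10, 1, 6] -> max=44
step 8: append 7 -> window=[44, 10, 1, 6, 7] -> max=44
step 9: append 48 -> window=[10, 1, 6, 7, 48] -> max=48
step 10: append 17 -> window=[1, 6, 7, 48, 17] -> max=48

Answer: 44 44 44 44 48 48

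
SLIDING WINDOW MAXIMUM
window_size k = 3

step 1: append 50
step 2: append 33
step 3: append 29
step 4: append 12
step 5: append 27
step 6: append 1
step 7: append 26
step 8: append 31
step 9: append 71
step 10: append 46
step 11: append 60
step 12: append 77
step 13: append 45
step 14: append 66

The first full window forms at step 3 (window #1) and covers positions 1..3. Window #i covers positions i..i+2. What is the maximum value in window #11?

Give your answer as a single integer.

Answer: 77

Derivation:
step 1: append 50 -> window=[50] (not full yet)
step 2: append 33 -> window=[50, 33] (not full yet)
step 3: append 29 -> window=[50, 33, 29] -> max=50
step 4: append 12 -> window=[33, 29, 12] -> max=33
step 5: append 27 -> window=[29, 12, 27] -> max=29
step 6: append 1 -> window=[12, 27, 1] -> max=27
step 7: append 26 -> window=[27, 1, 26] -> max=27
step 8: append 31 -> window=[1, 26, 31] -> max=31
step 9: append 71 -> window=[26, 31, 71] -> max=71
step 10: append 46 -> window=[31, 71, 46] -> max=71
step 11: append 60 -> window=[71, 46, 60] -> max=71
step 12: append 77 -> window=[46, 60, 77] -> max=77
step 13: append 45 -> window=[60, 77, 45] -> max=77
Window #11 max = 77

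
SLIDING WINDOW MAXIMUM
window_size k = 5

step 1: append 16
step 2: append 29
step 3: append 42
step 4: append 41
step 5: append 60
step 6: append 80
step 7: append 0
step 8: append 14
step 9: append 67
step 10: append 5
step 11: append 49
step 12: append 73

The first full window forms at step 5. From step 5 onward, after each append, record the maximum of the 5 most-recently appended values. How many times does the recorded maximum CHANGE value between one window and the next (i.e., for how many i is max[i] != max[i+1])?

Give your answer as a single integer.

step 1: append 16 -> window=[16] (not full yet)
step 2: append 29 -> window=[16, 29] (not full yet)
step 3: append 42 -> window=[16, 29, 42] (not full yet)
step 4: append 41 -> window=[16, 29, 42, 41] (not full yet)
step 5: append 60 -> window=[16, 29, 42, 41, 60] -> max=60
step 6: append 80 -> window=[29, 42, 41, 60, 80] -> max=80
step 7: append 0 -> window=[42, 41, 60, 80, 0] -> max=80
step 8: append 14 -> window=[41, 60, 80, 0, 14] -> max=80
step 9: append 67 -> window=[60, 80, 0, 14, 67] -> max=80
step 10: append 5 -> window=[80, 0, 14, 67, 5] -> max=80
step 11: append 49 -> window=[0, 14, 67, 5, 49] -> max=67
step 12: append 73 -> window=[14, 67, 5, 49, 73] -> max=73
Recorded maximums: 60 80 80 80 80 80 67 73
Changes between consecutive maximums: 3

Answer: 3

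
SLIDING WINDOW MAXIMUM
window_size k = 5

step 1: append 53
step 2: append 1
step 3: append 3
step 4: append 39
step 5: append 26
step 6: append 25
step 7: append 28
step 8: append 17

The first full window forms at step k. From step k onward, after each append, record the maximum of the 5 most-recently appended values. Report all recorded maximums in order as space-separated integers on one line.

step 1: append 53 -> window=[53] (not full yet)
step 2: append 1 -> window=[53, 1] (not full yet)
step 3: append 3 -> window=[53, 1, 3] (not full yet)
step 4: append 39 -> window=[53, 1, 3, 39] (not full yet)
step 5: append 26 -> window=[53, 1, 3, 39, 26] -> max=53
step 6: append 25 -> window=[1, 3, 39, 26, 25] -> max=39
step 7: append 28 -> window=[3, 39, 26, 25, 28] -> max=39
step 8: append 17 -> window=[39, 26, 25, 28, 17] -> max=39

Answer: 53 39 39 39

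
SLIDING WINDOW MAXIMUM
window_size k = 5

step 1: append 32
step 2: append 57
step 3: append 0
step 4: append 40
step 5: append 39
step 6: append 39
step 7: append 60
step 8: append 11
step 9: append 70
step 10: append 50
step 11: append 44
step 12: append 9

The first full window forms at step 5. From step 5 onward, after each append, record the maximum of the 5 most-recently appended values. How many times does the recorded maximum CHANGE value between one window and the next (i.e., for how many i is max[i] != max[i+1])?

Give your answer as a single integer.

Answer: 2

Derivation:
step 1: append 32 -> window=[32] (not full yet)
step 2: append 57 -> window=[32, 57] (not full yet)
step 3: append 0 -> window=[32, 57, 0] (not full yet)
step 4: append 40 -> window=[32, 57, 0, 40] (not full yet)
step 5: append 39 -> window=[32, 57, 0, 40, 39] -> max=57
step 6: append 39 -> window=[57, 0, 40, 39, 39] -> max=57
step 7: append 60 -> window=[0, 40, 39, 39, 60] -> max=60
step 8: append 11 -> window=[40, 39, 39, 60, 11] -> max=60
step 9: append 70 -> window=[39, 39, 60, 11, 70] -> max=70
step 10: append 50 -> window=[39, 60, 11, 70, 50] -> max=70
step 11: append 44 -> window=[60, 11, 70, 50, 44] -> max=70
step 12: append 9 -> window=[11, 70, 50, 44, 9] -> max=70
Recorded maximums: 57 57 60 60 70 70 70 70
Changes between consecutive maximums: 2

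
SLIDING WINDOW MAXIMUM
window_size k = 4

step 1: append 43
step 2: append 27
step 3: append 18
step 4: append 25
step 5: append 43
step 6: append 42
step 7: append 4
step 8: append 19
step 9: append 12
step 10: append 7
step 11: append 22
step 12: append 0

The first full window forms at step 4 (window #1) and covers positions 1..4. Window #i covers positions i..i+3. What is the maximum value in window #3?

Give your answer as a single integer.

Answer: 43

Derivation:
step 1: append 43 -> window=[43] (not full yet)
step 2: append 27 -> window=[43, 27] (not full yet)
step 3: append 18 -> window=[43, 27, 18] (not full yet)
step 4: append 25 -> window=[43, 27, 18, 25] -> max=43
step 5: append 43 -> window=[27, 18, 25, 43] -> max=43
step 6: append 42 -> window=[18, 25, 43, 42] -> max=43
Window #3 max = 43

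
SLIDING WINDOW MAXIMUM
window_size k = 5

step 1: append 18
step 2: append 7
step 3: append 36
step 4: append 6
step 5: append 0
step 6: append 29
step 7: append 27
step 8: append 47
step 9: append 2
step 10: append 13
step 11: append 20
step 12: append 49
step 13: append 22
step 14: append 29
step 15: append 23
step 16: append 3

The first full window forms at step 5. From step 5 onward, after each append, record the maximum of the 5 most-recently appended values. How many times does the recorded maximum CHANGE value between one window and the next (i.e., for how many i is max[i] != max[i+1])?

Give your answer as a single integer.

step 1: append 18 -> window=[18] (not full yet)
step 2: append 7 -> window=[18, 7] (not full yet)
step 3: append 36 -> window=[18, 7, 36] (not full yet)
step 4: append 6 -> window=[18, 7, 36, 6] (not full yet)
step 5: append 0 -> window=[18, 7, 36, 6, 0] -> max=36
step 6: append 29 -> window=[7, 36, 6, 0, 29] -> max=36
step 7: append 27 -> window=[36, 6, 0, 29, 27] -> max=36
step 8: append 47 -> window=[6, 0, 29, 27, 47] -> max=47
step 9: append 2 -> window=[0, 29, 27, 47, 2] -> max=47
step 10: append 13 -> window=[29, 27, 47, 2, 13] -> max=47
step 11: append 20 -> window=[27, 47, 2, 13, 20] -> max=47
step 12: append 49 -> window=[47, 2, 13, 20, 49] -> max=49
step 13: append 22 -> window=[2, 13, 20, 49, 22] -> max=49
step 14: append 29 -> window=[13, 20, 49, 22, 29] -> max=49
step 15: append 23 -> window=[20, 49, 22, 29, 23] -> max=49
step 16: append 3 -> window=[49, 22, 29, 23, 3] -> max=49
Recorded maximums: 36 36 36 47 47 47 47 49 49 49 49 49
Changes between consecutive maximums: 2

Answer: 2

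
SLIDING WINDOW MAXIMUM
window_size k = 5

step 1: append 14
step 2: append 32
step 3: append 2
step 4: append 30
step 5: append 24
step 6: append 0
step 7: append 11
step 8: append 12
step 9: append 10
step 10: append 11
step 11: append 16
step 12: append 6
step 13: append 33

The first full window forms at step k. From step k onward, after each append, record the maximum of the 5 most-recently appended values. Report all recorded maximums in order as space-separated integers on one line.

step 1: append 14 -> window=[14] (not full yet)
step 2: append 32 -> window=[14, 32] (not full yet)
step 3: append 2 -> window=[14, 32, 2] (not full yet)
step 4: append 30 -> window=[14, 32, 2, 30] (not full yet)
step 5: append 24 -> window=[14, 32, 2, 30, 24] -> max=32
step 6: append 0 -> window=[32, 2, 30, 24, 0] -> max=32
step 7: append 11 -> window=[2, 30, 24, 0, 11] -> max=30
step 8: append 12 -> window=[30, 24, 0, 11, 12] -> max=30
step 9: append 10 -> window=[24, 0, 11, 12, 10] -> max=24
step 10: append 11 -> window=[0, 11, 12, 10, 11] -> max=12
step 11: append 16 -> window=[11, 12, 10, 11, 16] -> max=16
step 12: append 6 -> window=[12, 10, 11, 16, 6] -> max=16
step 13: append 33 -> window=[10, 11, 16, 6, 33] -> max=33

Answer: 32 32 30 30 24 12 16 16 33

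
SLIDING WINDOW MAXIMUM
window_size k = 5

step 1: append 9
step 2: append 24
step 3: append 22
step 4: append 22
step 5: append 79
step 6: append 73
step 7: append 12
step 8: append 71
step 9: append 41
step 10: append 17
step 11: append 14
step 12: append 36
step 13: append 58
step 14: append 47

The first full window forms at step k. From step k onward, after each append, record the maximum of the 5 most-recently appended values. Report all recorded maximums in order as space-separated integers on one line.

step 1: append 9 -> window=[9] (not full yet)
step 2: append 24 -> window=[9, 24] (not full yet)
step 3: append 22 -> window=[9, 24, 22] (not full yet)
step 4: append 22 -> window=[9, 24, 22, 22] (not full yet)
step 5: append 79 -> window=[9, 24, 22, 22, 79] -> max=79
step 6: append 73 -> window=[24, 22, 22, 79, 73] -> max=79
step 7: append 12 -> window=[22, 22, 79, 73, 12] -> max=79
step 8: append 71 -> window=[22, 79, 73, 12, 71] -> max=79
step 9: append 41 -> window=[79, 73, 12, 71, 41] -> max=79
step 10: append 17 -> window=[73, 12, 71, 41, 17] -> max=73
step 11: append 14 -> window=[12, 71, 41, 17, 14] -> max=71
step 12: append 36 -> window=[71, 41, 17, 14, 36] -> max=71
step 13: append 58 -> window=[41, 17, 14, 36, 58] -> max=58
step 14: append 47 -> window=[17, 14, 36, 58, 47] -> max=58

Answer: 79 79 79 79 79 73 71 71 58 58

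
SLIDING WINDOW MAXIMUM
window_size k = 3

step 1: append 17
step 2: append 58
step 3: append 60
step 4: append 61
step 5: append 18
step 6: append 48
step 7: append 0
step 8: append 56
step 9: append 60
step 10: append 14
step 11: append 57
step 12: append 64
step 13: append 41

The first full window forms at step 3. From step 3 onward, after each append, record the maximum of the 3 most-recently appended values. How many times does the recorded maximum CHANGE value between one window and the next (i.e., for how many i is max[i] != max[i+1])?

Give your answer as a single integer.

Answer: 5

Derivation:
step 1: append 17 -> window=[17] (not full yet)
step 2: append 58 -> window=[17, 58] (not full yet)
step 3: append 60 -> window=[17, 58, 60] -> max=60
step 4: append 61 -> window=[58, 60, 61] -> max=61
step 5: append 18 -> window=[60, 61, 18] -> max=61
step 6: append 48 -> window=[61, 18, 48] -> max=61
step 7: append 0 -> window=[18, 48, 0] -> max=48
step 8: append 56 -> window=[48, 0, 56] -> max=56
step 9: append 60 -> window=[0, 56, 60] -> max=60
step 10: append 14 -> window=[56, 60, 14] -> max=60
step 11: append 57 -> window=[60, 14, 57] -> max=60
step 12: append 64 -> window=[14, 57, 64] -> max=64
step 13: append 41 -> window=[57, 64, 41] -> max=64
Recorded maximums: 60 61 61 61 48 56 60 60 60 64 64
Changes between consecutive maximums: 5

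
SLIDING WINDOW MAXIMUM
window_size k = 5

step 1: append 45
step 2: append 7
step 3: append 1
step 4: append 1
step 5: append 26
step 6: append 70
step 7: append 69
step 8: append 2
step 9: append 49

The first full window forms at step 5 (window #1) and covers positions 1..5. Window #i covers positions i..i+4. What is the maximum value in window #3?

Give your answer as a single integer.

Answer: 70

Derivation:
step 1: append 45 -> window=[45] (not full yet)
step 2: append 7 -> window=[45, 7] (not full yet)
step 3: append 1 -> window=[45, 7, 1] (not full yet)
step 4: append 1 -> window=[45, 7, 1, 1] (not full yet)
step 5: append 26 -> window=[45, 7, 1, 1, 26] -> max=45
step 6: append 70 -> window=[7, 1, 1, 26, 70] -> max=70
step 7: append 69 -> window=[1, 1, 26, 70, 69] -> max=70
Window #3 max = 70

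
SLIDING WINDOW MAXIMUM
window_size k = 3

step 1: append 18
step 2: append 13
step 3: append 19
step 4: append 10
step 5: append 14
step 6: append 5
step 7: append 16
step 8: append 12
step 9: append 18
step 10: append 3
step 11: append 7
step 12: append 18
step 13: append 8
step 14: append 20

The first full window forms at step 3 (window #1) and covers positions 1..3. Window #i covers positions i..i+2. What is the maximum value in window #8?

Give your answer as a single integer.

step 1: append 18 -> window=[18] (not full yet)
step 2: append 13 -> window=[18, 13] (not full yet)
step 3: append 19 -> window=[18, 13, 19] -> max=19
step 4: append 10 -> window=[13, 19, 10] -> max=19
step 5: append 14 -> window=[19, 10, 14] -> max=19
step 6: append 5 -> window=[10, 14, 5] -> max=14
step 7: append 16 -> window=[14, 5, 16] -> max=16
step 8: append 12 -> window=[5, 16, 12] -> max=16
step 9: append 18 -> window=[16, 12, 18] -> max=18
step 10: append 3 -> window=[12, 18, 3] -> max=18
Window #8 max = 18

Answer: 18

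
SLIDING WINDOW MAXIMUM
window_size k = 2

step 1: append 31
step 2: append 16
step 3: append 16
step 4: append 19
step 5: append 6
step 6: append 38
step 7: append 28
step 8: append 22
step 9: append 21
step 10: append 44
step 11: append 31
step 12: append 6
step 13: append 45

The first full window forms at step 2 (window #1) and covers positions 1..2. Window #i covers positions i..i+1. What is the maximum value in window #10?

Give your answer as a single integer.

step 1: append 31 -> window=[31] (not full yet)
step 2: append 16 -> window=[31, 16] -> max=31
step 3: append 16 -> window=[16, 16] -> max=16
step 4: append 19 -> window=[16, 19] -> max=19
step 5: append 6 -> window=[19, 6] -> max=19
step 6: append 38 -> window=[6, 38] -> max=38
step 7: append 28 -> window=[38, 28] -> max=38
step 8: append 22 -> window=[28, 22] -> max=28
step 9: append 21 -> window=[22, 21] -> max=22
step 10: append 44 -> window=[21, 44] -> max=44
step 11: append 31 -> window=[44, 31] -> max=44
Window #10 max = 44

Answer: 44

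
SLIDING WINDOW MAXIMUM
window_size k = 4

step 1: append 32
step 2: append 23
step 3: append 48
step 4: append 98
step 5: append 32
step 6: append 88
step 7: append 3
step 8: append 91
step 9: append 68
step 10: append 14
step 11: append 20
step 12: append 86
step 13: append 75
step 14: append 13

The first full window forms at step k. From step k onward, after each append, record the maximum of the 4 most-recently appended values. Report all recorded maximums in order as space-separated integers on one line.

Answer: 98 98 98 98 91 91 91 91 86 86 86

Derivation:
step 1: append 32 -> window=[32] (not full yet)
step 2: append 23 -> window=[32, 23] (not full yet)
step 3: append 48 -> window=[32, 23, 48] (not full yet)
step 4: append 98 -> window=[32, 23, 48, 98] -> max=98
step 5: append 32 -> window=[23, 48, 98, 32] -> max=98
step 6: append 88 -> window=[48, 98, 32, 88] -> max=98
step 7: append 3 -> window=[98, 32, 88, 3] -> max=98
step 8: append 91 -> window=[32, 88, 3, 91] -> max=91
step 9: append 68 -> window=[88, 3, 91, 68] -> max=91
step 10: append 14 -> window=[3, 91, 68, 14] -> max=91
step 11: append 20 -> window=[91, 68, 14, 20] -> max=91
step 12: append 86 -> window=[68, 14, 20, 86] -> max=86
step 13: append 75 -> window=[14, 20, 86, 75] -> max=86
step 14: append 13 -> window=[20, 86, 75, 13] -> max=86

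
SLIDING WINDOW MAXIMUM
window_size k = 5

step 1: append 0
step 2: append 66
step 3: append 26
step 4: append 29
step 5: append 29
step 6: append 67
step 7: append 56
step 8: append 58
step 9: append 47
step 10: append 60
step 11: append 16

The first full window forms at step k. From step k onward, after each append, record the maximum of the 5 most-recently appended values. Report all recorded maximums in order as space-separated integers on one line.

step 1: append 0 -> window=[0] (not full yet)
step 2: append 66 -> window=[0, 66] (not full yet)
step 3: append 26 -> window=[0, 66, 26] (not full yet)
step 4: append 29 -> window=[0, 66, 26, 29] (not full yet)
step 5: append 29 -> window=[0, 66, 26, 29, 29] -> max=66
step 6: append 67 -> window=[66, 26, 29, 29, 67] -> max=67
step 7: append 56 -> window=[26, 29, 29, 67, 56] -> max=67
step 8: append 58 -> window=[29, 29, 67, 56, 58] -> max=67
step 9: append 47 -> window=[29, 67, 56, 58, 47] -> max=67
step 10: append 60 -> window=[67, 56, 58, 47, 60] -> max=67
step 11: append 16 -> window=[56, 58, 47, 60, 16] -> max=60

Answer: 66 67 67 67 67 67 60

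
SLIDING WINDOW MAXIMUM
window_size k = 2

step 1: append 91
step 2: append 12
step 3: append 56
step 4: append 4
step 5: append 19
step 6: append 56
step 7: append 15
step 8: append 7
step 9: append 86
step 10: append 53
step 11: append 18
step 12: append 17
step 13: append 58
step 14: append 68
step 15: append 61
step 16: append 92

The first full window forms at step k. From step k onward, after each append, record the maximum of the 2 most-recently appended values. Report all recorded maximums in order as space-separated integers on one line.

Answer: 91 56 56 19 56 56 15 86 86 53 18 58 68 68 92

Derivation:
step 1: append 91 -> window=[91] (not full yet)
step 2: append 12 -> window=[91, 12] -> max=91
step 3: append 56 -> window=[12, 56] -> max=56
step 4: append 4 -> window=[56, 4] -> max=56
step 5: append 19 -> window=[4, 19] -> max=19
step 6: append 56 -> window=[19, 56] -> max=56
step 7: append 15 -> window=[56, 15] -> max=56
step 8: append 7 -> window=[15, 7] -> max=15
step 9: append 86 -> window=[7, 86] -> max=86
step 10: append 53 -> window=[86, 53] -> max=86
step 11: append 18 -> window=[53, 18] -> max=53
step 12: append 17 -> window=[18, 17] -> max=18
step 13: append 58 -> window=[17, 58] -> max=58
step 14: append 68 -> window=[58, 68] -> max=68
step 15: append 61 -> window=[68, 61] -> max=68
step 16: append 92 -> window=[61, 92] -> max=92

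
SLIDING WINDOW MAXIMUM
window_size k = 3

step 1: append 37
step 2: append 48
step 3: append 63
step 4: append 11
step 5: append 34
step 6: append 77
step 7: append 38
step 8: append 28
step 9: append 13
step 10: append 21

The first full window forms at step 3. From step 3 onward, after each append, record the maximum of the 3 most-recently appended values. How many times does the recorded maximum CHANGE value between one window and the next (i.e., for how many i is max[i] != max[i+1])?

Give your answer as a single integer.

step 1: append 37 -> window=[37] (not full yet)
step 2: append 48 -> window=[37, 48] (not full yet)
step 3: append 63 -> window=[37, 48, 63] -> max=63
step 4: append 11 -> window=[48, 63, 11] -> max=63
step 5: append 34 -> window=[63, 11, 34] -> max=63
step 6: append 77 -> window=[11, 34, 77] -> max=77
step 7: append 38 -> window=[34, 77, 38] -> max=77
step 8: append 28 -> window=[77, 38, 28] -> max=77
step 9: append 13 -> window=[38, 28, 13] -> max=38
step 10: append 21 -> window=[28, 13, 21] -> max=28
Recorded maximums: 63 63 63 77 77 77 38 28
Changes between consecutive maximums: 3

Answer: 3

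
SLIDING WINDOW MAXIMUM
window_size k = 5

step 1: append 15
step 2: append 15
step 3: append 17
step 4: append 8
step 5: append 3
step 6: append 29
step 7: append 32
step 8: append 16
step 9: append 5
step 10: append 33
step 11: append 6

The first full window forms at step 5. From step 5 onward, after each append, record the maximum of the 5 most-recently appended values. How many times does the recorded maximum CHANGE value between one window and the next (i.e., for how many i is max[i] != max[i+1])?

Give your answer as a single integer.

step 1: append 15 -> window=[15] (not full yet)
step 2: append 15 -> window=[15, 15] (not full yet)
step 3: append 17 -> window=[15, 15, 17] (not full yet)
step 4: append 8 -> window=[15, 15, 17, 8] (not full yet)
step 5: append 3 -> window=[15, 15, 17, 8, 3] -> max=17
step 6: append 29 -> window=[15, 17, 8, 3, 29] -> max=29
step 7: append 32 -> window=[17, 8, 3, 29, 32] -> max=32
step 8: append 16 -> window=[8, 3, 29, 32, 16] -> max=32
step 9: append 5 -> window=[3, 29, 32, 16, 5] -> max=32
step 10: append 33 -> window=[29, 32, 16, 5, 33] -> max=33
step 11: append 6 -> window=[32, 16, 5, 33, 6] -> max=33
Recorded maximums: 17 29 32 32 32 33 33
Changes between consecutive maximums: 3

Answer: 3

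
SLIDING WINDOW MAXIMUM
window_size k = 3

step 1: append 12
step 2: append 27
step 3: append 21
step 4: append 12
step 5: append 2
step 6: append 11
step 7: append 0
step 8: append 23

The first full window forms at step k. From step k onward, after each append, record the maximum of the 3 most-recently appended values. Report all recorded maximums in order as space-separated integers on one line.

step 1: append 12 -> window=[12] (not full yet)
step 2: append 27 -> window=[12, 27] (not full yet)
step 3: append 21 -> window=[12, 27, 21] -> max=27
step 4: append 12 -> window=[27, 21, 12] -> max=27
step 5: append 2 -> window=[21, 12, 2] -> max=21
step 6: append 11 -> window=[12, 2, 11] -> max=12
step 7: append 0 -> window=[2, 11, 0] -> max=11
step 8: append 23 -> window=[11, 0, 23] -> max=23

Answer: 27 27 21 12 11 23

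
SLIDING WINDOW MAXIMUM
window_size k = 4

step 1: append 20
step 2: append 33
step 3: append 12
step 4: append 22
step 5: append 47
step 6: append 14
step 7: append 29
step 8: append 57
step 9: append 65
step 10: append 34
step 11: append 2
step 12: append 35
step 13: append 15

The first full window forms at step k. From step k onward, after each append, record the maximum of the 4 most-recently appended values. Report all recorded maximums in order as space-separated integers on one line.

Answer: 33 47 47 47 57 65 65 65 65 35

Derivation:
step 1: append 20 -> window=[20] (not full yet)
step 2: append 33 -> window=[20, 33] (not full yet)
step 3: append 12 -> window=[20, 33, 12] (not full yet)
step 4: append 22 -> window=[20, 33, 12, 22] -> max=33
step 5: append 47 -> window=[33, 12, 22, 47] -> max=47
step 6: append 14 -> window=[12, 22, 47, 14] -> max=47
step 7: append 29 -> window=[22, 47, 14, 29] -> max=47
step 8: append 57 -> window=[47, 14, 29, 57] -> max=57
step 9: append 65 -> window=[14, 29, 57, 65] -> max=65
step 10: append 34 -> window=[29, 57, 65, 34] -> max=65
step 11: append 2 -> window=[57, 65, 34, 2] -> max=65
step 12: append 35 -> window=[65, 34, 2, 35] -> max=65
step 13: append 15 -> window=[34, 2, 35, 15] -> max=35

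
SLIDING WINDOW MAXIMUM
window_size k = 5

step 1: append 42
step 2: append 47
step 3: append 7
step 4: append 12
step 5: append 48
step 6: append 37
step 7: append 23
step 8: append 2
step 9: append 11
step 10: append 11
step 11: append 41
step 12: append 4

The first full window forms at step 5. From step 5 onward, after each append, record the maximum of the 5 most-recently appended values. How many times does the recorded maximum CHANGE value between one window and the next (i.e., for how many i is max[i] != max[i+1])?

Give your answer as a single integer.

Answer: 2

Derivation:
step 1: append 42 -> window=[42] (not full yet)
step 2: append 47 -> window=[42, 47] (not full yet)
step 3: append 7 -> window=[42, 47, 7] (not full yet)
step 4: append 12 -> window=[42, 47, 7, 12] (not full yet)
step 5: append 48 -> window=[42, 47, 7, 12, 48] -> max=48
step 6: append 37 -> window=[47, 7, 12, 48, 37] -> max=48
step 7: append 23 -> window=[7, 12, 48, 37, 23] -> max=48
step 8: append 2 -> window=[12, 48, 37, 23, 2] -> max=48
step 9: append 11 -> window=[48, 37, 23, 2, 11] -> max=48
step 10: append 11 -> window=[37, 23, 2, 11, 11] -> max=37
step 11: append 41 -> window=[23, 2, 11, 11, 41] -> max=41
step 12: append 4 -> window=[2, 11, 11, 41, 4] -> max=41
Recorded maximums: 48 48 48 48 48 37 41 41
Changes between consecutive maximums: 2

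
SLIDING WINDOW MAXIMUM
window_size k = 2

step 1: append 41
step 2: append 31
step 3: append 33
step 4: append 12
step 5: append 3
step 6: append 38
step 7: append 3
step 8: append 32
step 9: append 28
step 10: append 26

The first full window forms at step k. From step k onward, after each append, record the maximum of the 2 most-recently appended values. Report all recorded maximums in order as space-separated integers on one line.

step 1: append 41 -> window=[41] (not full yet)
step 2: append 31 -> window=[41, 31] -> max=41
step 3: append 33 -> window=[31, 33] -> max=33
step 4: append 12 -> window=[33, 12] -> max=33
step 5: append 3 -> window=[12, 3] -> max=12
step 6: append 38 -> window=[3, 38] -> max=38
step 7: append 3 -> window=[38, 3] -> max=38
step 8: append 32 -> window=[3, 32] -> max=32
step 9: append 28 -> window=[32, 28] -> max=32
step 10: append 26 -> window=[28, 26] -> max=28

Answer: 41 33 33 12 38 38 32 32 28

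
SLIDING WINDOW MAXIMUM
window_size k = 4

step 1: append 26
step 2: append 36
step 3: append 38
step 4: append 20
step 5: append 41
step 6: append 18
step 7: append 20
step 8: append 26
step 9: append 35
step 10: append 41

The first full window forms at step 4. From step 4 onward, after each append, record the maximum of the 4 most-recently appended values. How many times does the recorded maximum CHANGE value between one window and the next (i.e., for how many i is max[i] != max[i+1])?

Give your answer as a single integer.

Answer: 3

Derivation:
step 1: append 26 -> window=[26] (not full yet)
step 2: append 36 -> window=[26, 36] (not full yet)
step 3: append 38 -> window=[26, 36, 38] (not full yet)
step 4: append 20 -> window=[26, 36, 38, 20] -> max=38
step 5: append 41 -> window=[36, 38, 20, 41] -> max=41
step 6: append 18 -> window=[38, 20, 41, 18] -> max=41
step 7: append 20 -> window=[20, 41, 18, 20] -> max=41
step 8: append 26 -> window=[41, 18, 20, 26] -> max=41
step 9: append 35 -> window=[18, 20, 26, 35] -> max=35
step 10: append 41 -> window=[20, 26, 35, 41] -> max=41
Recorded maximums: 38 41 41 41 41 35 41
Changes between consecutive maximums: 3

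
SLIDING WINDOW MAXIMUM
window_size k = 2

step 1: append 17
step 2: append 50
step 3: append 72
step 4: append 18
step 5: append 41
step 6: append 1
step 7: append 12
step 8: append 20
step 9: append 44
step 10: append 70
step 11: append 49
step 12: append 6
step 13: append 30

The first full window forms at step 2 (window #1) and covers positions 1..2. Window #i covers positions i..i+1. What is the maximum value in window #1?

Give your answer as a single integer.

Answer: 50

Derivation:
step 1: append 17 -> window=[17] (not full yet)
step 2: append 50 -> window=[17, 50] -> max=50
Window #1 max = 50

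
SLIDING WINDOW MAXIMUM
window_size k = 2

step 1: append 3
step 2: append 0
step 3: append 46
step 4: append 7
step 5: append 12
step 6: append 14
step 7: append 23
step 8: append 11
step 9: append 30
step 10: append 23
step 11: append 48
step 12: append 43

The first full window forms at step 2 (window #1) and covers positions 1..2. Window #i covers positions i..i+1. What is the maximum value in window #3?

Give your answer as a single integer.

Answer: 46

Derivation:
step 1: append 3 -> window=[3] (not full yet)
step 2: append 0 -> window=[3, 0] -> max=3
step 3: append 46 -> window=[0, 46] -> max=46
step 4: append 7 -> window=[46, 7] -> max=46
Window #3 max = 46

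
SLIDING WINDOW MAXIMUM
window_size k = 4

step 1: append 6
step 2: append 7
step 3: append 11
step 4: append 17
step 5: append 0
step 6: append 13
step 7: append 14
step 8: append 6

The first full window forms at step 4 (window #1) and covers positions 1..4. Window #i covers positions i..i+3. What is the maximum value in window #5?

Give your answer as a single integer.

Answer: 14

Derivation:
step 1: append 6 -> window=[6] (not full yet)
step 2: append 7 -> window=[6, 7] (not full yet)
step 3: append 11 -> window=[6, 7, 11] (not full yet)
step 4: append 17 -> window=[6, 7, 11, 17] -> max=17
step 5: append 0 -> window=[7, 11, 17, 0] -> max=17
step 6: append 13 -> window=[11, 17, 0, 13] -> max=17
step 7: append 14 -> window=[17, 0, 13, 14] -> max=17
step 8: append 6 -> window=[0, 13, 14, 6] -> max=14
Window #5 max = 14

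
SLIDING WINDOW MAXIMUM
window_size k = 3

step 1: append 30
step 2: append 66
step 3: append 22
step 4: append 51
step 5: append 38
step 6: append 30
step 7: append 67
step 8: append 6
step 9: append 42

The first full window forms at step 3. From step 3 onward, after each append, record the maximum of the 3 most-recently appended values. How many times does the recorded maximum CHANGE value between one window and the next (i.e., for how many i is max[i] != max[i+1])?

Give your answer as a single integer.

step 1: append 30 -> window=[30] (not full yet)
step 2: append 66 -> window=[30, 66] (not full yet)
step 3: append 22 -> window=[30, 66, 22] -> max=66
step 4: append 51 -> window=[66, 22, 51] -> max=66
step 5: append 38 -> window=[22, 51, 38] -> max=51
step 6: append 30 -> window=[51, 38, 30] -> max=51
step 7: append 67 -> window=[38, 30, 67] -> max=67
step 8: append 6 -> window=[30, 67, 6] -> max=67
step 9: append 42 -> window=[67, 6, 42] -> max=67
Recorded maximums: 66 66 51 51 67 67 67
Changes between consecutive maximums: 2

Answer: 2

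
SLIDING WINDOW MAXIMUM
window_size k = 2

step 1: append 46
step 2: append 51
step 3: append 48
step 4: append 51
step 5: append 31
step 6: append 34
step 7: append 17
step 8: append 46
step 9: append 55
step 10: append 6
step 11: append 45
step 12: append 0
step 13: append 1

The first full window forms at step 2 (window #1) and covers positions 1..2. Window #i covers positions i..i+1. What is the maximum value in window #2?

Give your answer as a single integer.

step 1: append 46 -> window=[46] (not full yet)
step 2: append 51 -> window=[46, 51] -> max=51
step 3: append 48 -> window=[51, 48] -> max=51
Window #2 max = 51

Answer: 51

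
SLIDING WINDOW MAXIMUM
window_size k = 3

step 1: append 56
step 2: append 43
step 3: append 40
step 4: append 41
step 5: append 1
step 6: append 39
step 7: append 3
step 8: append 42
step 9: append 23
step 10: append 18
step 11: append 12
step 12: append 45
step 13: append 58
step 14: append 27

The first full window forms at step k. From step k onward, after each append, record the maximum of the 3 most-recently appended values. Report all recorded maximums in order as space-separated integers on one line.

step 1: append 56 -> window=[56] (not full yet)
step 2: append 43 -> window=[56, 43] (not full yet)
step 3: append 40 -> window=[56, 43, 40] -> max=56
step 4: append 41 -> window=[43, 40, 41] -> max=43
step 5: append 1 -> window=[40, 41, 1] -> max=41
step 6: append 39 -> window=[41, 1, 39] -> max=41
step 7: append 3 -> window=[1, 39, 3] -> max=39
step 8: append 42 -> window=[39, 3, 42] -> max=42
step 9: append 23 -> window=[3, 42, 23] -> max=42
step 10: append 18 -> window=[42, 23, 18] -> max=42
step 11: append 12 -> window=[23, 18, 12] -> max=23
step 12: append 45 -> window=[18, 12, 45] -> max=45
step 13: append 58 -> window=[12, 45, 58] -> max=58
step 14: append 27 -> window=[45, 58, 27] -> max=58

Answer: 56 43 41 41 39 42 42 42 23 45 58 58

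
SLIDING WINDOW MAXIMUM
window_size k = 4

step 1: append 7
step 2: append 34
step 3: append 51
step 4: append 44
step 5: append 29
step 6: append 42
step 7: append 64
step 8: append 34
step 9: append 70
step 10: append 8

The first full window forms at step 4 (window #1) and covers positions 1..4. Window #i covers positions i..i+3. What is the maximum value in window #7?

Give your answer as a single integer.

Answer: 70

Derivation:
step 1: append 7 -> window=[7] (not full yet)
step 2: append 34 -> window=[7, 34] (not full yet)
step 3: append 51 -> window=[7, 34, 51] (not full yet)
step 4: append 44 -> window=[7, 34, 51, 44] -> max=51
step 5: append 29 -> window=[34, 51, 44, 29] -> max=51
step 6: append 42 -> window=[51, 44, 29, 42] -> max=51
step 7: append 64 -> window=[44, 29, 42, 64] -> max=64
step 8: append 34 -> window=[29, 42, 64, 34] -> max=64
step 9: append 70 -> window=[42, 64, 34, 70] -> max=70
step 10: append 8 -> window=[64, 34, 70, 8] -> max=70
Window #7 max = 70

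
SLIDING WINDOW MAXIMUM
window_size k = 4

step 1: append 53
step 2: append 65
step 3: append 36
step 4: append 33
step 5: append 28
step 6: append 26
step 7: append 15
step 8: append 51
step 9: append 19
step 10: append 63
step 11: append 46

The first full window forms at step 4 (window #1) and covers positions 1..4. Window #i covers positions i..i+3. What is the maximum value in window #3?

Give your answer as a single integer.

step 1: append 53 -> window=[53] (not full yet)
step 2: append 65 -> window=[53, 65] (not full yet)
step 3: append 36 -> window=[53, 65, 36] (not full yet)
step 4: append 33 -> window=[53, 65, 36, 33] -> max=65
step 5: append 28 -> window=[65, 36, 33, 28] -> max=65
step 6: append 26 -> window=[36, 33, 28, 26] -> max=36
Window #3 max = 36

Answer: 36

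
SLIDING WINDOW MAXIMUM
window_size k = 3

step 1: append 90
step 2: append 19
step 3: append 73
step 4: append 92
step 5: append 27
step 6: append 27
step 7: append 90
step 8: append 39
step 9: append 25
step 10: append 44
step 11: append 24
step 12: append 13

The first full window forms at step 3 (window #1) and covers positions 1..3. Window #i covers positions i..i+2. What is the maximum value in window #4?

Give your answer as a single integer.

step 1: append 90 -> window=[90] (not full yet)
step 2: append 19 -> window=[90, 19] (not full yet)
step 3: append 73 -> window=[90, 19, 73] -> max=90
step 4: append 92 -> window=[19, 73, 92] -> max=92
step 5: append 27 -> window=[73, 92, 27] -> max=92
step 6: append 27 -> window=[92, 27, 27] -> max=92
Window #4 max = 92

Answer: 92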